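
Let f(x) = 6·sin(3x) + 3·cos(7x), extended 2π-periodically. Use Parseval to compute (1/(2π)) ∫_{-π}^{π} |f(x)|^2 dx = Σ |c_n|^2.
Σ |c_n|^2 = 45/2

Expand |f|^2 and use orthogonality of {sin(nx), cos(mx)} on [-π, π]:
  ∫_{-π}^{π} sin(nx)^2 dx = π, ∫ cos(mx)^2 dx = π, and cross terms integrate to 0.
So ∫_{-π}^{π} f(x)^2 dx = 6^2 · π + 3^2 · π = (36 + 9)π.
Divide by 2π: (36 + 9)/2 = 45/2.
By Parseval, this equals Σ |c_n|^2.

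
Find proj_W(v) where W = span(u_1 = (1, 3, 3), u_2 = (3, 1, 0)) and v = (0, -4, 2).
proj_W(v) = (-78/77, -74/77, -54/77)

Set up U = [u_1 | ... | u_2] ∈ R^(3×2). The projector onto W = col(U) is P = U (U^T U)^(-1) U^T.
Compute U^T U =
  [19, 6]
  [6, 10],
and U^T v = (-6, -4).
Solve U^T U · c = U^T v for the coefficients: c = (-18/77, -20/77). The projection is proj_W(v) = U c.
Check: (v - proj_W(v)) · u_1 = 0  (should be 0).
Check: (v - proj_W(v)) · u_2 = 0  (should be 0).
Result: proj_W(v) = (-78/77, -74/77, -54/77).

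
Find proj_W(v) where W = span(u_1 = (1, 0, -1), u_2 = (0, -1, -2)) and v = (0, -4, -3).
proj_W(v) = (-5/6, -7/3, -23/6)

Set up U = [u_1 | ... | u_2] ∈ R^(3×2). The projector onto W = col(U) is P = U (U^T U)^(-1) U^T.
Compute U^T U =
  [2, 2]
  [2, 5],
and U^T v = (3, 10).
Solve U^T U · c = U^T v for the coefficients: c = (-5/6, 7/3). The projection is proj_W(v) = U c.
Check: (v - proj_W(v)) · u_1 = 0  (should be 0).
Check: (v - proj_W(v)) · u_2 = 0  (should be 0).
Result: proj_W(v) = (-5/6, -7/3, -23/6).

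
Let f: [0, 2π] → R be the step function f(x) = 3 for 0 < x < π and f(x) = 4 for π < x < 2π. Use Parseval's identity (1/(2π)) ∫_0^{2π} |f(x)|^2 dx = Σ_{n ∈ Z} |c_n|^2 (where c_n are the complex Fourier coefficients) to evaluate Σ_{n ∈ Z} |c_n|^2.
Σ |c_n|^2 = 25/2

Parseval equates the L^2 energy of f (normalised by 1/(2π)) with the ℓ^2 sum of its Fourier coefficients: (1/(2π)) ∫_0^{2π} |f|^2 = Σ |c_n|^2.
Compute the left side: (1/(2π)) [∫_0^π 3^2 dx + ∫_π^{2π} 4^2 dx] = (1/(2π)) · (9π + 16π) = (9 + 16)/2 = 25/2.
So Σ_{n ∈ Z} |c_n|^2 = 25/2.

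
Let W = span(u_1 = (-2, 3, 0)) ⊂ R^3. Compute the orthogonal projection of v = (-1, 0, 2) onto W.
proj_W(v) = (-4/13, 6/13, 0)

Set up U = [u_1 | ... | u_1] ∈ R^(3×1). The projector onto W = col(U) is P = U (U^T U)^(-1) U^T.
Compute U^T U =
  [13],
and U^T v = (2).
Solve U^T U · c = U^T v for the coefficients: c = (2/13). The projection is proj_W(v) = U c.
Check: (v - proj_W(v)) · u_1 = 0  (should be 0).
Result: proj_W(v) = (-4/13, 6/13, 0).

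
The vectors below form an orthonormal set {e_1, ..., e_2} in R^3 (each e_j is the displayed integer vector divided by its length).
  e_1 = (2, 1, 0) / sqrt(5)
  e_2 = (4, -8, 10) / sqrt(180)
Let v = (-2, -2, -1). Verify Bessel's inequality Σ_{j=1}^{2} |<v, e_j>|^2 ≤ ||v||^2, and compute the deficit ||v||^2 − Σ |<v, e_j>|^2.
Σ |<v, e_j>|^2 = 65/9; ||v||^2 = 9; deficit = 16/9

Write each e_j = u_j / sqrt(<u_j, u_j>) where u_j is the displayed integer vector. Then <v, e_j> = <v, u_j> / sqrt(<u_j, u_j>), so |<v, e_j>|^2 = <v, u_j>^2 / <u_j, u_j>.
Coefficients: <v, e_1> = -6/sqrt(5), <v, e_2> = -2/sqrt(180).
Square and sum: Σ |<v, e_j>|^2 = 65/9.
Compute ||v||^2 = v·v = 9.
Deficit = 9 − 65/9 = 16/9 ≥ 0, confirming Bessel's inequality. (The deficit equals ||v − Σ <v,e_j> e_j||^2, the squared distance from v to span{e_j}.)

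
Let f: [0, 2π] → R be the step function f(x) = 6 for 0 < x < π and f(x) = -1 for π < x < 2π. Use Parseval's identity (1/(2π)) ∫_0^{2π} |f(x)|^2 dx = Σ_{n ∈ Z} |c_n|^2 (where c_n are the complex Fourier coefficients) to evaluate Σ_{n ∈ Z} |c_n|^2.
Σ |c_n|^2 = 37/2

Parseval equates the L^2 energy of f (normalised by 1/(2π)) with the ℓ^2 sum of its Fourier coefficients: (1/(2π)) ∫_0^{2π} |f|^2 = Σ |c_n|^2.
Compute the left side: (1/(2π)) [∫_0^π 6^2 dx + ∫_π^{2π} (-1)^2 dx] = (1/(2π)) · (36π + 1π) = (36 + 1)/2 = 37/2.
So Σ_{n ∈ Z} |c_n|^2 = 37/2.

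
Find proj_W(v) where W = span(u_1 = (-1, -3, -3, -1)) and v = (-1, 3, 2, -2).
proj_W(v) = (3/5, 9/5, 9/5, 3/5)

Set up U = [u_1 | ... | u_1] ∈ R^(4×1). The projector onto W = col(U) is P = U (U^T U)^(-1) U^T.
Compute U^T U =
  [20],
and U^T v = (-12).
Solve U^T U · c = U^T v for the coefficients: c = (-3/5). The projection is proj_W(v) = U c.
Check: (v - proj_W(v)) · u_1 = 0  (should be 0).
Result: proj_W(v) = (3/5, 9/5, 9/5, 3/5).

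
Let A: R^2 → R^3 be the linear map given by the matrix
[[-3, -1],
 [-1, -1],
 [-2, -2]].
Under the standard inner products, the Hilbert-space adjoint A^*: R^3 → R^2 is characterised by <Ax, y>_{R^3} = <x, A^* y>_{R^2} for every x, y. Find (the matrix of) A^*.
A^* = A^T =
[[-3, -1, -2],
 [-1, -1, -2]]

For real matrices with standard dot products, the defining identity <Ax, y> = <x, A^* y> gives (Ax)^T y = x^T (A^*) y, i.e. x^T A^T y = x^T (A^*) y. Since this holds for all x, y, we must have A^* = A^T. Therefore
A^* =
[[-3, -1, -2],
 [-1, -1, -2]].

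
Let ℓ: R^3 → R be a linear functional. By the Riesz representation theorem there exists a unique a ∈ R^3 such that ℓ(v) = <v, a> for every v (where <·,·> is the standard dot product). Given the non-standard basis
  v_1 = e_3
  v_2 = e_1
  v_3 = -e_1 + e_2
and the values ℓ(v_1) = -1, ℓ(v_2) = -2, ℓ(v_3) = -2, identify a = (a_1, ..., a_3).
a = (-2, -4, -1)

Write a = (a_1, ..., a_3) in the standard basis. For each basis vector v_i, ℓ(v_i) = <v_i, a> is a linear equation in the a_j's. Collect the n equations into a matrix system V a = ℓ, where row i of V is v_i (expressed in the standard basis). Since V is invertible (lower-triangular with 1s on the diagonal, up to permutation), solve by back-substitution:
  V =
[[0, 0, 1],
 [1, 0, 0],
 [-1, 1, 0]]
  V a = (-1, -2, -2)
Solving gives a = (-2, -4, -1).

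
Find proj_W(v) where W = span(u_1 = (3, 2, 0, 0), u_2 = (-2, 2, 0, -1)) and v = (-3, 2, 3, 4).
proj_W(v) = (-235/113, 70/113, 0, -68/113)

Set up U = [u_1 | ... | u_2] ∈ R^(4×2). The projector onto W = col(U) is P = U (U^T U)^(-1) U^T.
Compute U^T U =
  [13, -2]
  [-2, 9],
and U^T v = (-5, 6).
Solve U^T U · c = U^T v for the coefficients: c = (-33/113, 68/113). The projection is proj_W(v) = U c.
Check: (v - proj_W(v)) · u_1 = 0  (should be 0).
Check: (v - proj_W(v)) · u_2 = 0  (should be 0).
Result: proj_W(v) = (-235/113, 70/113, 0, -68/113).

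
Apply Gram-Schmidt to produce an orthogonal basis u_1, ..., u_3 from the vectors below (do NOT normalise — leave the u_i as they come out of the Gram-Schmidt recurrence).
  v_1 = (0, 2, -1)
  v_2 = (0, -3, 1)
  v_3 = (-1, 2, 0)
Orthogonal basis:
  u_1 = (0, 2, -1)
  u_2 = (0, -1/5, -2/5)
  u_3 = (-1, 0, 0)

Apply the Gram-Schmidt recurrence
  u_1 = v_1
  u_i = v_i − Σ_{j<i} ((v_i · u_j) / (u_j · u_j)) · u_j.

Step by step this gives:
  u_1 = (0, 2, -1)
  u_2 = (0, -1/5, -2/5)
  u_3 = (-1, 0, 0)

Orthogonality check:
  u_2 · u_1 = 0 (should be 0)
  u_3 · u_1 = 0 (should be 0)
  u_3 · u_2 = 0 (should be 0)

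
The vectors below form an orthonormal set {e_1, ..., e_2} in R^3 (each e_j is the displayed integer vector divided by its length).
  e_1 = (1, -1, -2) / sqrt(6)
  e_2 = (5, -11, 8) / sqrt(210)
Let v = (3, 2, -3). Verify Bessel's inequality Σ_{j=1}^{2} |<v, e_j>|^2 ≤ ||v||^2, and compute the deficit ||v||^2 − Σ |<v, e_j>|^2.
Σ |<v, e_j>|^2 = 446/35; ||v||^2 = 22; deficit = 324/35

Write each e_j = u_j / sqrt(<u_j, u_j>) where u_j is the displayed integer vector. Then <v, e_j> = <v, u_j> / sqrt(<u_j, u_j>), so |<v, e_j>|^2 = <v, u_j>^2 / <u_j, u_j>.
Coefficients: <v, e_1> = 7/sqrt(6), <v, e_2> = -31/sqrt(210).
Square and sum: Σ |<v, e_j>|^2 = 446/35.
Compute ||v||^2 = v·v = 22.
Deficit = 22 − 446/35 = 324/35 ≥ 0, confirming Bessel's inequality. (The deficit equals ||v − Σ <v,e_j> e_j||^2, the squared distance from v to span{e_j}.)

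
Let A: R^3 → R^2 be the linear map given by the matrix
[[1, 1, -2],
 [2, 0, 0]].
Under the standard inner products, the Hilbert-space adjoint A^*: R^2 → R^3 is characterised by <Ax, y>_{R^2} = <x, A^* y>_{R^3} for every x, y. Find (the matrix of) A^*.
A^* = A^T =
[[1, 2],
 [1, 0],
 [-2, 0]]

For real matrices with standard dot products, the defining identity <Ax, y> = <x, A^* y> gives (Ax)^T y = x^T (A^*) y, i.e. x^T A^T y = x^T (A^*) y. Since this holds for all x, y, we must have A^* = A^T. Therefore
A^* =
[[1, 2],
 [1, 0],
 [-2, 0]].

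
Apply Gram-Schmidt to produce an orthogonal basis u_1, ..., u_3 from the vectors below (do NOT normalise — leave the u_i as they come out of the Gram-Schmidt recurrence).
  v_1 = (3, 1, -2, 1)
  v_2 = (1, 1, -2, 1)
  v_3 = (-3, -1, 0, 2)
Orthogonal basis:
  u_1 = (3, 1, -2, 1)
  u_2 = (-4/5, 2/5, -4/5, 2/5)
  u_3 = (0, -7/6, 1/3, 11/6)

Apply the Gram-Schmidt recurrence
  u_1 = v_1
  u_i = v_i − Σ_{j<i} ((v_i · u_j) / (u_j · u_j)) · u_j.

Step by step this gives:
  u_1 = (3, 1, -2, 1)
  u_2 = (-4/5, 2/5, -4/5, 2/5)
  u_3 = (0, -7/6, 1/3, 11/6)

Orthogonality check:
  u_2 · u_1 = 0 (should be 0)
  u_3 · u_1 = 0 (should be 0)
  u_3 · u_2 = 0 (should be 0)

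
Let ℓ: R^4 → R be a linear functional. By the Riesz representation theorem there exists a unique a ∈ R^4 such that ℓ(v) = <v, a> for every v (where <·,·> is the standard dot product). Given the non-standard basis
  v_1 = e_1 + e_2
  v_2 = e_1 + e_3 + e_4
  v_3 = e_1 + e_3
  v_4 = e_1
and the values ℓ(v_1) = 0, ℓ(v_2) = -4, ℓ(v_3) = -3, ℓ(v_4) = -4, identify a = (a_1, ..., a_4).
a = (-4, 4, 1, -1)

Write a = (a_1, ..., a_4) in the standard basis. For each basis vector v_i, ℓ(v_i) = <v_i, a> is a linear equation in the a_j's. Collect the n equations into a matrix system V a = ℓ, where row i of V is v_i (expressed in the standard basis). Since V is invertible (lower-triangular with 1s on the diagonal, up to permutation), solve by back-substitution:
  V =
[[1, 1, 0, 0],
 [1, 0, 1, 1],
 [1, 0, 1, 0],
 [1, 0, 0, 0]]
  V a = (0, -4, -3, -4)
Solving gives a = (-4, 4, 1, -1).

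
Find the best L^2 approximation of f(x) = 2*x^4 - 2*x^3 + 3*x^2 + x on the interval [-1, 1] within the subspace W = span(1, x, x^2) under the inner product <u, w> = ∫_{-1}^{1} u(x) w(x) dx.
g(x) = 33*x^2/7 - x/5 - 6/35

The best approximation g ∈ W is the orthogonal projection of f onto W. Writing g = a_0 + a_1 x + a_2 x^2, the coefficients solve the normal equations G · a = b where
  G_{ij} = <φ_i, φ_j> and b_i = <f, φ_i>, with φ_0 = 1, φ_1 = x, φ_2 = x^2.
G =
  [2, 0, 2/3]
  [0, 2/3, 0]
  [2/3, 0, 2/5],
b = (14/5, -2/15, 62/35).
Solving gives a_0 = -6/35, a_1 = -1/5, a_2 = 33/7, so
  g(x) = 33*x^2/7 - x/5 - 6/35.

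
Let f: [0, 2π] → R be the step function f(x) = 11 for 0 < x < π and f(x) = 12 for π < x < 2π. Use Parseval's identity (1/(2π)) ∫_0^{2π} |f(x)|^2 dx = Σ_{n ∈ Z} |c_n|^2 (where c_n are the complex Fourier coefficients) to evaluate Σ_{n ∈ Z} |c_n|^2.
Σ |c_n|^2 = 265/2

Parseval equates the L^2 energy of f (normalised by 1/(2π)) with the ℓ^2 sum of its Fourier coefficients: (1/(2π)) ∫_0^{2π} |f|^2 = Σ |c_n|^2.
Compute the left side: (1/(2π)) [∫_0^π 11^2 dx + ∫_π^{2π} 12^2 dx] = (1/(2π)) · (121π + 144π) = (121 + 144)/2 = 265/2.
So Σ_{n ∈ Z} |c_n|^2 = 265/2.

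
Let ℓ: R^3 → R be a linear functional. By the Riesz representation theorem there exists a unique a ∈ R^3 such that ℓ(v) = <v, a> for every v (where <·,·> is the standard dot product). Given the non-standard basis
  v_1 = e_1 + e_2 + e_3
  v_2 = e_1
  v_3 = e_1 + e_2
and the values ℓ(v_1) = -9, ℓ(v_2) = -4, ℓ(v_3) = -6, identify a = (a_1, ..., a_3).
a = (-4, -2, -3)

Write a = (a_1, ..., a_3) in the standard basis. For each basis vector v_i, ℓ(v_i) = <v_i, a> is a linear equation in the a_j's. Collect the n equations into a matrix system V a = ℓ, where row i of V is v_i (expressed in the standard basis). Since V is invertible (lower-triangular with 1s on the diagonal, up to permutation), solve by back-substitution:
  V =
[[1, 1, 1],
 [1, 0, 0],
 [1, 1, 0]]
  V a = (-9, -4, -6)
Solving gives a = (-4, -2, -3).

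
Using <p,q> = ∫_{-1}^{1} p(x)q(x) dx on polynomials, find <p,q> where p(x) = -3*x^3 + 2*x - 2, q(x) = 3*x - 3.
<p,q> = 62/5

Expand the product: p(x)·q(x) = -9*x^4 + 9*x^3 + 6*x^2 - 12*x + 6.
∫_{-1}^{1} of each monomial x^k gives [2/(k+1) if k even, 0 if k odd]. Integrating term-by-term (or equivalently evaluating the antiderivative F(x) = -9*x^5/5 + 9*x^4/4 + 2*x^3 - 6*x^2 + 6*x at the endpoints):
  F(1) − F(−1) = 49/20 − (-199/20) = 62/5.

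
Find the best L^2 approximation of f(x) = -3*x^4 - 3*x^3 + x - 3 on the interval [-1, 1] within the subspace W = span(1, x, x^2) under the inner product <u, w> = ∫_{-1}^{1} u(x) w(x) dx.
g(x) = -18*x^2/7 - 4*x/5 - 96/35

The best approximation g ∈ W is the orthogonal projection of f onto W. Writing g = a_0 + a_1 x + a_2 x^2, the coefficients solve the normal equations G · a = b where
  G_{ij} = <φ_i, φ_j> and b_i = <f, φ_i>, with φ_0 = 1, φ_1 = x, φ_2 = x^2.
G =
  [2, 0, 2/3]
  [0, 2/3, 0]
  [2/3, 0, 2/5],
b = (-36/5, -8/15, -20/7).
Solving gives a_0 = -96/35, a_1 = -4/5, a_2 = -18/7, so
  g(x) = -18*x^2/7 - 4*x/5 - 96/35.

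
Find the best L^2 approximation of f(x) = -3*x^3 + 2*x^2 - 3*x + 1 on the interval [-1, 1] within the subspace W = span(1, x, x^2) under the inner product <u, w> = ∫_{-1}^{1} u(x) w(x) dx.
g(x) = 2*x^2 - 24*x/5 + 1

The best approximation g ∈ W is the orthogonal projection of f onto W. Writing g = a_0 + a_1 x + a_2 x^2, the coefficients solve the normal equations G · a = b where
  G_{ij} = <φ_i, φ_j> and b_i = <f, φ_i>, with φ_0 = 1, φ_1 = x, φ_2 = x^2.
G =
  [2, 0, 2/3]
  [0, 2/3, 0]
  [2/3, 0, 2/5],
b = (10/3, -16/5, 22/15).
Solving gives a_0 = 1, a_1 = -24/5, a_2 = 2, so
  g(x) = 2*x^2 - 24*x/5 + 1.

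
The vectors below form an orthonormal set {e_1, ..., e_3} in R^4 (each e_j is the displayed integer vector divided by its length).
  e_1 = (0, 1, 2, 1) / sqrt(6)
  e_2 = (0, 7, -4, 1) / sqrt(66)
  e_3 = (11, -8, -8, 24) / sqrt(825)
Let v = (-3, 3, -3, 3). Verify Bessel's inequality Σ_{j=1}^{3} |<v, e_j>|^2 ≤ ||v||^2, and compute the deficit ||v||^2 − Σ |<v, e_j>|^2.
Σ |<v, e_j>|^2 = 537/25; ||v||^2 = 36; deficit = 363/25

Write each e_j = u_j / sqrt(<u_j, u_j>) where u_j is the displayed integer vector. Then <v, e_j> = <v, u_j> / sqrt(<u_j, u_j>), so |<v, e_j>|^2 = <v, u_j>^2 / <u_j, u_j>.
Coefficients: <v, e_1> = 0/sqrt(6), <v, e_2> = 36/sqrt(66), <v, e_3> = 39/sqrt(825).
Square and sum: Σ |<v, e_j>|^2 = 537/25.
Compute ||v||^2 = v·v = 36.
Deficit = 36 − 537/25 = 363/25 ≥ 0, confirming Bessel's inequality. (The deficit equals ||v − Σ <v,e_j> e_j||^2, the squared distance from v to span{e_j}.)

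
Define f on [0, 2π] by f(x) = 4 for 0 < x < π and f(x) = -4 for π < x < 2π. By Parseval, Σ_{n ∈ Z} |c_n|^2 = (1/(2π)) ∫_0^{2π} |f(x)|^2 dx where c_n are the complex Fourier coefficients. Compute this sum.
Σ |c_n|^2 = 16

Parseval equates the L^2 energy of f (normalised by 1/(2π)) with the ℓ^2 sum of its Fourier coefficients: (1/(2π)) ∫_0^{2π} |f|^2 = Σ |c_n|^2.
Compute the left side: (1/(2π)) [∫_0^π 4^2 dx + ∫_π^{2π} (-4)^2 dx] = (1/(2π)) · (16π + 16π) = (16 + 16)/2 = 16.
So Σ_{n ∈ Z} |c_n|^2 = 16.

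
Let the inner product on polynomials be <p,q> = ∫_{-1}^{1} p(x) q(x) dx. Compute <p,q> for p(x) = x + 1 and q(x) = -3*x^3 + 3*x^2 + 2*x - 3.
<p,q> = -58/15

Expand the product: p(x)·q(x) = -3*x^4 + 5*x^2 - x - 3.
∫_{-1}^{1} of each monomial x^k gives [2/(k+1) if k even, 0 if k odd]. Integrating term-by-term (or equivalently evaluating the antiderivative F(x) = -3*x^5/5 + 5*x^3/3 - x^2/2 - 3*x at the endpoints):
  F(1) − F(−1) = -73/30 − (43/30) = -58/15.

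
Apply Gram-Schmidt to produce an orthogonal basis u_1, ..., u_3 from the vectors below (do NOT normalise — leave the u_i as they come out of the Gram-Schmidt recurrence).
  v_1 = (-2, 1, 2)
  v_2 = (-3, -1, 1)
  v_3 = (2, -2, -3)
Orthogonal basis:
  u_1 = (-2, 1, 2)
  u_2 = (-13/9, -16/9, -5/9)
  u_3 = (-3/50, 2/25, -1/10)

Apply the Gram-Schmidt recurrence
  u_1 = v_1
  u_i = v_i − Σ_{j<i} ((v_i · u_j) / (u_j · u_j)) · u_j.

Step by step this gives:
  u_1 = (-2, 1, 2)
  u_2 = (-13/9, -16/9, -5/9)
  u_3 = (-3/50, 2/25, -1/10)

Orthogonality check:
  u_2 · u_1 = 0 (should be 0)
  u_3 · u_1 = 0 (should be 0)
  u_3 · u_2 = 0 (should be 0)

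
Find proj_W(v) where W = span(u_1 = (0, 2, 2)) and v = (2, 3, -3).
proj_W(v) = (0, 0, 0)

Set up U = [u_1 | ... | u_1] ∈ R^(3×1). The projector onto W = col(U) is P = U (U^T U)^(-1) U^T.
Compute U^T U =
  [8],
and U^T v = (0).
Solve U^T U · c = U^T v for the coefficients: c = (0). The projection is proj_W(v) = U c.
Check: (v - proj_W(v)) · u_1 = 0  (should be 0).
Result: proj_W(v) = (0, 0, 0).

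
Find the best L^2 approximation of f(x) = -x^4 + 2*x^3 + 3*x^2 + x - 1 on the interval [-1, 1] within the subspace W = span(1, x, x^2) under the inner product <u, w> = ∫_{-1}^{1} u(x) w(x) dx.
g(x) = 15*x^2/7 + 11*x/5 - 32/35

The best approximation g ∈ W is the orthogonal projection of f onto W. Writing g = a_0 + a_1 x + a_2 x^2, the coefficients solve the normal equations G · a = b where
  G_{ij} = <φ_i, φ_j> and b_i = <f, φ_i>, with φ_0 = 1, φ_1 = x, φ_2 = x^2.
G =
  [2, 0, 2/3]
  [0, 2/3, 0]
  [2/3, 0, 2/5],
b = (-2/5, 22/15, 26/105).
Solving gives a_0 = -32/35, a_1 = 11/5, a_2 = 15/7, so
  g(x) = 15*x^2/7 + 11*x/5 - 32/35.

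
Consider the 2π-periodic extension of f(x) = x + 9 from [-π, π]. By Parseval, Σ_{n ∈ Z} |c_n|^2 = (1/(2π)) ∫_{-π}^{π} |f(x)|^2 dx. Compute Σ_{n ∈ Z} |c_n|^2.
Σ |c_n|^2 = π^2/3 + 81

Expand and integrate term by term over [-π, π]:
  ∫ (x)^2 dx = 1·(2π^3/3); ∫ 2·1·(9)·x dx = 0 (odd integrand); ∫ 9^2 dx = 81·2π.
So (1/(2π)) ∫_{-π}^{π} (x + 9)^2 dx = 1π^2/3 + 81 = π^2/3 + 81.
Parseval ⇒ Σ |c_n|^2 = π^2/3 + 81.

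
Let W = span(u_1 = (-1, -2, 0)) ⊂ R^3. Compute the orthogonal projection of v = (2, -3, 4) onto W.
proj_W(v) = (-4/5, -8/5, 0)

Set up U = [u_1 | ... | u_1] ∈ R^(3×1). The projector onto W = col(U) is P = U (U^T U)^(-1) U^T.
Compute U^T U =
  [5],
and U^T v = (4).
Solve U^T U · c = U^T v for the coefficients: c = (4/5). The projection is proj_W(v) = U c.
Check: (v - proj_W(v)) · u_1 = 0  (should be 0).
Result: proj_W(v) = (-4/5, -8/5, 0).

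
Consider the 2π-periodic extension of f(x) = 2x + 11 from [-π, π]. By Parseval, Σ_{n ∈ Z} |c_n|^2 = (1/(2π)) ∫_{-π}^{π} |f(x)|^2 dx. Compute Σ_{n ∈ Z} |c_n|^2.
Σ |c_n|^2 = 4π^2/3 + 121

Expand and integrate term by term over [-π, π]:
  ∫ (2x)^2 dx = 4·(2π^3/3); ∫ 2·2·(11)·x dx = 0 (odd integrand); ∫ 11^2 dx = 121·2π.
So (1/(2π)) ∫_{-π}^{π} (2x + 11)^2 dx = 4π^2/3 + 121 = 4π^2/3 + 121.
Parseval ⇒ Σ |c_n|^2 = 4π^2/3 + 121.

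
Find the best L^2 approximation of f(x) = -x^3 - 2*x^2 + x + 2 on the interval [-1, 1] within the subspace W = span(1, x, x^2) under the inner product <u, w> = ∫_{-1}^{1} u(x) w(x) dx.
g(x) = -2*x^2 + 2*x/5 + 2

The best approximation g ∈ W is the orthogonal projection of f onto W. Writing g = a_0 + a_1 x + a_2 x^2, the coefficients solve the normal equations G · a = b where
  G_{ij} = <φ_i, φ_j> and b_i = <f, φ_i>, with φ_0 = 1, φ_1 = x, φ_2 = x^2.
G =
  [2, 0, 2/3]
  [0, 2/3, 0]
  [2/3, 0, 2/5],
b = (8/3, 4/15, 8/15).
Solving gives a_0 = 2, a_1 = 2/5, a_2 = -2, so
  g(x) = -2*x^2 + 2*x/5 + 2.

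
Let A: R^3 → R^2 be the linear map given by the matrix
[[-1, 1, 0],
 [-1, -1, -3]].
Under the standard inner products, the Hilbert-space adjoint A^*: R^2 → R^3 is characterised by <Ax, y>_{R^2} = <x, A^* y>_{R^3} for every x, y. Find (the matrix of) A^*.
A^* = A^T =
[[-1, -1],
 [1, -1],
 [0, -3]]

For real matrices with standard dot products, the defining identity <Ax, y> = <x, A^* y> gives (Ax)^T y = x^T (A^*) y, i.e. x^T A^T y = x^T (A^*) y. Since this holds for all x, y, we must have A^* = A^T. Therefore
A^* =
[[-1, -1],
 [1, -1],
 [0, -3]].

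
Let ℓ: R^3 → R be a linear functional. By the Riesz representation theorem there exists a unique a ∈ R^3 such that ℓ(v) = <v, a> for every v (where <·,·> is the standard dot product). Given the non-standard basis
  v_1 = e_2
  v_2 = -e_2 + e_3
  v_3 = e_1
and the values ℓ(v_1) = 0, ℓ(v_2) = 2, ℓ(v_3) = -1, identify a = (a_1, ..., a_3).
a = (-1, 0, 2)

Write a = (a_1, ..., a_3) in the standard basis. For each basis vector v_i, ℓ(v_i) = <v_i, a> is a linear equation in the a_j's. Collect the n equations into a matrix system V a = ℓ, where row i of V is v_i (expressed in the standard basis). Since V is invertible (lower-triangular with 1s on the diagonal, up to permutation), solve by back-substitution:
  V =
[[0, 1, 0],
 [0, -1, 1],
 [1, 0, 0]]
  V a = (0, 2, -1)
Solving gives a = (-1, 0, 2).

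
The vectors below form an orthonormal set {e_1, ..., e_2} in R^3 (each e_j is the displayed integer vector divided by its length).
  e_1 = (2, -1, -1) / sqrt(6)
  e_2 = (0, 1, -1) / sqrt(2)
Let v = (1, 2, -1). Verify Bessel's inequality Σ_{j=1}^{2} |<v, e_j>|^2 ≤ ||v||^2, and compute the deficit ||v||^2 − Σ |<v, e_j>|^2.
Σ |<v, e_j>|^2 = 14/3; ||v||^2 = 6; deficit = 4/3

Write each e_j = u_j / sqrt(<u_j, u_j>) where u_j is the displayed integer vector. Then <v, e_j> = <v, u_j> / sqrt(<u_j, u_j>), so |<v, e_j>|^2 = <v, u_j>^2 / <u_j, u_j>.
Coefficients: <v, e_1> = 1/sqrt(6), <v, e_2> = 3/sqrt(2).
Square and sum: Σ |<v, e_j>|^2 = 14/3.
Compute ||v||^2 = v·v = 6.
Deficit = 6 − 14/3 = 4/3 ≥ 0, confirming Bessel's inequality. (The deficit equals ||v − Σ <v,e_j> e_j||^2, the squared distance from v to span{e_j}.)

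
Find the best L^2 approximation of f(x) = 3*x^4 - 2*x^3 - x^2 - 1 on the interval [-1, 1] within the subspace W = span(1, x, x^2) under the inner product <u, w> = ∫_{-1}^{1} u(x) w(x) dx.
g(x) = 11*x^2/7 - 6*x/5 - 44/35

The best approximation g ∈ W is the orthogonal projection of f onto W. Writing g = a_0 + a_1 x + a_2 x^2, the coefficients solve the normal equations G · a = b where
  G_{ij} = <φ_i, φ_j> and b_i = <f, φ_i>, with φ_0 = 1, φ_1 = x, φ_2 = x^2.
G =
  [2, 0, 2/3]
  [0, 2/3, 0]
  [2/3, 0, 2/5],
b = (-22/15, -4/5, -22/105).
Solving gives a_0 = -44/35, a_1 = -6/5, a_2 = 11/7, so
  g(x) = 11*x^2/7 - 6*x/5 - 44/35.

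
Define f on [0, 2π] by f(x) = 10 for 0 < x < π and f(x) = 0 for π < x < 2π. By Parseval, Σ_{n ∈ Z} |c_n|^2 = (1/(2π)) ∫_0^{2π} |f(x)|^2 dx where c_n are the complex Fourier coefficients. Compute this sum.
Σ |c_n|^2 = 50

Parseval equates the L^2 energy of f (normalised by 1/(2π)) with the ℓ^2 sum of its Fourier coefficients: (1/(2π)) ∫_0^{2π} |f|^2 = Σ |c_n|^2.
Compute the left side: (1/(2π)) [∫_0^π 10^2 dx + ∫_π^{2π} 0^2 dx] = (1/(2π)) · (100π + 0π) = (100 + 0)/2 = 50.
So Σ_{n ∈ Z} |c_n|^2 = 50.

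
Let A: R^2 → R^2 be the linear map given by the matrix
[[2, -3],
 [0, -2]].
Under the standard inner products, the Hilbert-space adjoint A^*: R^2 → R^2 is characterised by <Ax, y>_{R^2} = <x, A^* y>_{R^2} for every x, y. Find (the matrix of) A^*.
A^* = A^T =
[[2, 0],
 [-3, -2]]

For real matrices with standard dot products, the defining identity <Ax, y> = <x, A^* y> gives (Ax)^T y = x^T (A^*) y, i.e. x^T A^T y = x^T (A^*) y. Since this holds for all x, y, we must have A^* = A^T. Therefore
A^* =
[[2, 0],
 [-3, -2]].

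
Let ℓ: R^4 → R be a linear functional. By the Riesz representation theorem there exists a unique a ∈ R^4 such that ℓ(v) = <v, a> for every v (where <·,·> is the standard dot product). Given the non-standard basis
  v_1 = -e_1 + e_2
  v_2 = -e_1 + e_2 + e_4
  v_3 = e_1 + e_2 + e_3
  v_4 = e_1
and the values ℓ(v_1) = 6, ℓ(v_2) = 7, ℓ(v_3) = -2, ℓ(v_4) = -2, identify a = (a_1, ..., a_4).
a = (-2, 4, -4, 1)

Write a = (a_1, ..., a_4) in the standard basis. For each basis vector v_i, ℓ(v_i) = <v_i, a> is a linear equation in the a_j's. Collect the n equations into a matrix system V a = ℓ, where row i of V is v_i (expressed in the standard basis). Since V is invertible (lower-triangular with 1s on the diagonal, up to permutation), solve by back-substitution:
  V =
[[-1, 1, 0, 0],
 [-1, 1, 0, 1],
 [1, 1, 1, 0],
 [1, 0, 0, 0]]
  V a = (6, 7, -2, -2)
Solving gives a = (-2, 4, -4, 1).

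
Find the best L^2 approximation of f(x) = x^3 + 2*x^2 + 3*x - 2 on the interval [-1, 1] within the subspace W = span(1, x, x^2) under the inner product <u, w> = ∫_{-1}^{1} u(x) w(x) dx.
g(x) = 2*x^2 + 18*x/5 - 2

The best approximation g ∈ W is the orthogonal projection of f onto W. Writing g = a_0 + a_1 x + a_2 x^2, the coefficients solve the normal equations G · a = b where
  G_{ij} = <φ_i, φ_j> and b_i = <f, φ_i>, with φ_0 = 1, φ_1 = x, φ_2 = x^2.
G =
  [2, 0, 2/3]
  [0, 2/3, 0]
  [2/3, 0, 2/5],
b = (-8/3, 12/5, -8/15).
Solving gives a_0 = -2, a_1 = 18/5, a_2 = 2, so
  g(x) = 2*x^2 + 18*x/5 - 2.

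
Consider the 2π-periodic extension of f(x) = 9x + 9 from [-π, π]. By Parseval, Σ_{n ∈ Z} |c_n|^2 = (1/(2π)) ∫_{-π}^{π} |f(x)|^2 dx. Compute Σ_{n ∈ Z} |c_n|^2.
Σ |c_n|^2 = 27π^2 + 81

Expand and integrate term by term over [-π, π]:
  ∫ (9x)^2 dx = 81·(2π^3/3); ∫ 2·9·(9)·x dx = 0 (odd integrand); ∫ 9^2 dx = 81·2π.
So (1/(2π)) ∫_{-π}^{π} (9x + 9)^2 dx = 81π^2/3 + 81 = 27π^2 + 81.
Parseval ⇒ Σ |c_n|^2 = 27π^2 + 81.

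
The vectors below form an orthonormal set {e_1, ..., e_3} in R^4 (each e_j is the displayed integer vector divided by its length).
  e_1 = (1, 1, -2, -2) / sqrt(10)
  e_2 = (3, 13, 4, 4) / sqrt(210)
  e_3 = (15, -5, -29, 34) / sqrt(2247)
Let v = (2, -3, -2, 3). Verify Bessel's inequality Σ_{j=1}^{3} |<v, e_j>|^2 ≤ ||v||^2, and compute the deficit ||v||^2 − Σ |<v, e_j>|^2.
Σ |<v, e_j>|^2 = 2526/107; ||v||^2 = 26; deficit = 256/107

Write each e_j = u_j / sqrt(<u_j, u_j>) where u_j is the displayed integer vector. Then <v, e_j> = <v, u_j> / sqrt(<u_j, u_j>), so |<v, e_j>|^2 = <v, u_j>^2 / <u_j, u_j>.
Coefficients: <v, e_1> = -3/sqrt(10), <v, e_2> = -29/sqrt(210), <v, e_3> = 205/sqrt(2247).
Square and sum: Σ |<v, e_j>|^2 = 2526/107.
Compute ||v||^2 = v·v = 26.
Deficit = 26 − 2526/107 = 256/107 ≥ 0, confirming Bessel's inequality. (The deficit equals ||v − Σ <v,e_j> e_j||^2, the squared distance from v to span{e_j}.)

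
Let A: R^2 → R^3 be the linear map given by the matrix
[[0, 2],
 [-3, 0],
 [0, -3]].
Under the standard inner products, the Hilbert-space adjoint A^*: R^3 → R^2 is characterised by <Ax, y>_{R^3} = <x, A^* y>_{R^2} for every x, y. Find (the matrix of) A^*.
A^* = A^T =
[[0, -3, 0],
 [2, 0, -3]]

For real matrices with standard dot products, the defining identity <Ax, y> = <x, A^* y> gives (Ax)^T y = x^T (A^*) y, i.e. x^T A^T y = x^T (A^*) y. Since this holds for all x, y, we must have A^* = A^T. Therefore
A^* =
[[0, -3, 0],
 [2, 0, -3]].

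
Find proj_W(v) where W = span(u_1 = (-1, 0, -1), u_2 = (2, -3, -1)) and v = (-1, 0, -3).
proj_W(v) = (-5/3, -2/3, -7/3)

Set up U = [u_1 | ... | u_2] ∈ R^(3×2). The projector onto W = col(U) is P = U (U^T U)^(-1) U^T.
Compute U^T U =
  [2, -1]
  [-1, 14],
and U^T v = (4, 1).
Solve U^T U · c = U^T v for the coefficients: c = (19/9, 2/9). The projection is proj_W(v) = U c.
Check: (v - proj_W(v)) · u_1 = 0  (should be 0).
Check: (v - proj_W(v)) · u_2 = 0  (should be 0).
Result: proj_W(v) = (-5/3, -2/3, -7/3).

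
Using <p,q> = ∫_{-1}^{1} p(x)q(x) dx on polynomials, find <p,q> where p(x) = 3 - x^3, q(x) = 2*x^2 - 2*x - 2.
<p,q> = -36/5

Expand the product: p(x)·q(x) = -2*x^5 + 2*x^4 + 2*x^3 + 6*x^2 - 6*x - 6.
∫_{-1}^{1} of each monomial x^k gives [2/(k+1) if k even, 0 if k odd]. Integrating term-by-term (or equivalently evaluating the antiderivative F(x) = -x^6/3 + 2*x^5/5 + x^4/2 + 2*x^3 - 3*x^2 - 6*x at the endpoints):
  F(1) − F(−1) = -193/30 − (23/30) = -36/5.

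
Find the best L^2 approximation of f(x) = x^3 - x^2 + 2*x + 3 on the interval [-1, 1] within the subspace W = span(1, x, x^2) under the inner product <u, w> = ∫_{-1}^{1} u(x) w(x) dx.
g(x) = -x^2 + 13*x/5 + 3

The best approximation g ∈ W is the orthogonal projection of f onto W. Writing g = a_0 + a_1 x + a_2 x^2, the coefficients solve the normal equations G · a = b where
  G_{ij} = <φ_i, φ_j> and b_i = <f, φ_i>, with φ_0 = 1, φ_1 = x, φ_2 = x^2.
G =
  [2, 0, 2/3]
  [0, 2/3, 0]
  [2/3, 0, 2/5],
b = (16/3, 26/15, 8/5).
Solving gives a_0 = 3, a_1 = 13/5, a_2 = -1, so
  g(x) = -x^2 + 13*x/5 + 3.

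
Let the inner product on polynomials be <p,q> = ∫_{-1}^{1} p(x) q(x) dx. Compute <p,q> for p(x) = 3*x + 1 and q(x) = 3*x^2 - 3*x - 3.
<p,q> = -10

Expand the product: p(x)·q(x) = 9*x^3 - 6*x^2 - 12*x - 3.
∫_{-1}^{1} of each monomial x^k gives [2/(k+1) if k even, 0 if k odd]. Integrating term-by-term (or equivalently evaluating the antiderivative F(x) = 9*x^4/4 - 2*x^3 - 6*x^2 - 3*x at the endpoints):
  F(1) − F(−1) = -35/4 − (5/4) = -10.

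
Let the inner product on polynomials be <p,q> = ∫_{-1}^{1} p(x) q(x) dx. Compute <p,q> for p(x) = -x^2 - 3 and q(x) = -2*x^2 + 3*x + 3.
<p,q> = -76/5

Expand the product: p(x)·q(x) = 2*x^4 - 3*x^3 + 3*x^2 - 9*x - 9.
∫_{-1}^{1} of each monomial x^k gives [2/(k+1) if k even, 0 if k odd]. Integrating term-by-term (or equivalently evaluating the antiderivative F(x) = 2*x^5/5 - 3*x^4/4 + x^3 - 9*x^2/2 - 9*x at the endpoints):
  F(1) − F(−1) = -257/20 − (47/20) = -76/5.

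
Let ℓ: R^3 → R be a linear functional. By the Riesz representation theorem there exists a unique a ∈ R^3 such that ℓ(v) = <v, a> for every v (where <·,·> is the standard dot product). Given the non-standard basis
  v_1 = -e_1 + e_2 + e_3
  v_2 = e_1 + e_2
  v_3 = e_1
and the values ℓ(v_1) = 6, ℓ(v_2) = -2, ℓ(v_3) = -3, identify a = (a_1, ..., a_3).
a = (-3, 1, 2)

Write a = (a_1, ..., a_3) in the standard basis. For each basis vector v_i, ℓ(v_i) = <v_i, a> is a linear equation in the a_j's. Collect the n equations into a matrix system V a = ℓ, where row i of V is v_i (expressed in the standard basis). Since V is invertible (lower-triangular with 1s on the diagonal, up to permutation), solve by back-substitution:
  V =
[[-1, 1, 1],
 [1, 1, 0],
 [1, 0, 0]]
  V a = (6, -2, -3)
Solving gives a = (-3, 1, 2).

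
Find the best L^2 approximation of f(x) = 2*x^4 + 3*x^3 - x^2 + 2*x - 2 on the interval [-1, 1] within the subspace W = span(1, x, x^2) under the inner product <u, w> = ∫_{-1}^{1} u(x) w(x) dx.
g(x) = 5*x^2/7 + 19*x/5 - 76/35

The best approximation g ∈ W is the orthogonal projection of f onto W. Writing g = a_0 + a_1 x + a_2 x^2, the coefficients solve the normal equations G · a = b where
  G_{ij} = <φ_i, φ_j> and b_i = <f, φ_i>, with φ_0 = 1, φ_1 = x, φ_2 = x^2.
G =
  [2, 0, 2/3]
  [0, 2/3, 0]
  [2/3, 0, 2/5],
b = (-58/15, 38/15, -122/105).
Solving gives a_0 = -76/35, a_1 = 19/5, a_2 = 5/7, so
  g(x) = 5*x^2/7 + 19*x/5 - 76/35.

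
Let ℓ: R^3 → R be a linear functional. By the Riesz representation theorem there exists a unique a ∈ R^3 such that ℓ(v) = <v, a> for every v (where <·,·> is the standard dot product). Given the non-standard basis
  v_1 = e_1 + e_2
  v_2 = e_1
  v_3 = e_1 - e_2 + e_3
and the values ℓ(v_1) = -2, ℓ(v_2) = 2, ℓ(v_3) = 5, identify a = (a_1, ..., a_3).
a = (2, -4, -1)

Write a = (a_1, ..., a_3) in the standard basis. For each basis vector v_i, ℓ(v_i) = <v_i, a> is a linear equation in the a_j's. Collect the n equations into a matrix system V a = ℓ, where row i of V is v_i (expressed in the standard basis). Since V is invertible (lower-triangular with 1s on the diagonal, up to permutation), solve by back-substitution:
  V =
[[1, 1, 0],
 [1, 0, 0],
 [1, -1, 1]]
  V a = (-2, 2, 5)
Solving gives a = (2, -4, -1).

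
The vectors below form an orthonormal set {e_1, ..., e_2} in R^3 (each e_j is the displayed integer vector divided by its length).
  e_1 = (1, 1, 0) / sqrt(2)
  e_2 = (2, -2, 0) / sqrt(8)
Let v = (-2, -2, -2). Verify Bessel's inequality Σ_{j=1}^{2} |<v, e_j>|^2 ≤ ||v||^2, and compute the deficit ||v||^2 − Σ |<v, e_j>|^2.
Σ |<v, e_j>|^2 = 8; ||v||^2 = 12; deficit = 4

Write each e_j = u_j / sqrt(<u_j, u_j>) where u_j is the displayed integer vector. Then <v, e_j> = <v, u_j> / sqrt(<u_j, u_j>), so |<v, e_j>|^2 = <v, u_j>^2 / <u_j, u_j>.
Coefficients: <v, e_1> = -4/sqrt(2), <v, e_2> = 0/sqrt(8).
Square and sum: Σ |<v, e_j>|^2 = 8.
Compute ||v||^2 = v·v = 12.
Deficit = 12 − 8 = 4 ≥ 0, confirming Bessel's inequality. (The deficit equals ||v − Σ <v,e_j> e_j||^2, the squared distance from v to span{e_j}.)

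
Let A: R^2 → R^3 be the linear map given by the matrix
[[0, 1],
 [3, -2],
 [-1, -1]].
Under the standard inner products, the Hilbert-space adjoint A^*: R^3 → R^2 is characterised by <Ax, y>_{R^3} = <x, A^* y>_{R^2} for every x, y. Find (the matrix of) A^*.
A^* = A^T =
[[0, 3, -1],
 [1, -2, -1]]

For real matrices with standard dot products, the defining identity <Ax, y> = <x, A^* y> gives (Ax)^T y = x^T (A^*) y, i.e. x^T A^T y = x^T (A^*) y. Since this holds for all x, y, we must have A^* = A^T. Therefore
A^* =
[[0, 3, -1],
 [1, -2, -1]].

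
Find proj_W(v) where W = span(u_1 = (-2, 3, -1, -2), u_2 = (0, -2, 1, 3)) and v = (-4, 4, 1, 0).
proj_W(v) = (-350/83, 283/83, -54/83, 13/83)

Set up U = [u_1 | ... | u_2] ∈ R^(4×2). The projector onto W = col(U) is P = U (U^T U)^(-1) U^T.
Compute U^T U =
  [18, -13]
  [-13, 14],
and U^T v = (19, -7).
Solve U^T U · c = U^T v for the coefficients: c = (175/83, 121/83). The projection is proj_W(v) = U c.
Check: (v - proj_W(v)) · u_1 = 0  (should be 0).
Check: (v - proj_W(v)) · u_2 = 0  (should be 0).
Result: proj_W(v) = (-350/83, 283/83, -54/83, 13/83).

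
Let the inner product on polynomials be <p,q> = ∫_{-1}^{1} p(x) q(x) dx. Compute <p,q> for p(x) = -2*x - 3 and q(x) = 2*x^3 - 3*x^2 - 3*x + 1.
<p,q> = 12/5

Expand the product: p(x)·q(x) = -4*x^4 + 15*x^2 + 7*x - 3.
∫_{-1}^{1} of each monomial x^k gives [2/(k+1) if k even, 0 if k odd]. Integrating term-by-term (or equivalently evaluating the antiderivative F(x) = -4*x^5/5 + 5*x^3 + 7*x^2/2 - 3*x at the endpoints):
  F(1) − F(−1) = 47/10 − (23/10) = 12/5.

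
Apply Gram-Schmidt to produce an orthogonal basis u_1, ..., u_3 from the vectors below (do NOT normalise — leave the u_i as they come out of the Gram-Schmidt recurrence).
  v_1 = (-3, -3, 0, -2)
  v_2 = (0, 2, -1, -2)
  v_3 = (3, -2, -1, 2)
Orthogonal basis:
  u_1 = (-3, -3, 0, -2)
  u_2 = (-3/11, 19/11, -1, -24/11)
  u_3 = (351/194, -283/194, -181/97, -51/97)

Apply the Gram-Schmidt recurrence
  u_1 = v_1
  u_i = v_i − Σ_{j<i} ((v_i · u_j) / (u_j · u_j)) · u_j.

Step by step this gives:
  u_1 = (-3, -3, 0, -2)
  u_2 = (-3/11, 19/11, -1, -24/11)
  u_3 = (351/194, -283/194, -181/97, -51/97)

Orthogonality check:
  u_2 · u_1 = 0 (should be 0)
  u_3 · u_1 = 0 (should be 0)
  u_3 · u_2 = 0 (should be 0)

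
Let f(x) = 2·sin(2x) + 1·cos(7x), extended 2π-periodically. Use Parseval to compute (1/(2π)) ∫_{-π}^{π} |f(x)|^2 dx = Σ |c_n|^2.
Σ |c_n|^2 = 5/2

Expand |f|^2 and use orthogonality of {sin(nx), cos(mx)} on [-π, π]:
  ∫_{-π}^{π} sin(nx)^2 dx = π, ∫ cos(mx)^2 dx = π, and cross terms integrate to 0.
So ∫_{-π}^{π} f(x)^2 dx = 2^2 · π + 1^2 · π = (4 + 1)π.
Divide by 2π: (4 + 1)/2 = 5/2.
By Parseval, this equals Σ |c_n|^2.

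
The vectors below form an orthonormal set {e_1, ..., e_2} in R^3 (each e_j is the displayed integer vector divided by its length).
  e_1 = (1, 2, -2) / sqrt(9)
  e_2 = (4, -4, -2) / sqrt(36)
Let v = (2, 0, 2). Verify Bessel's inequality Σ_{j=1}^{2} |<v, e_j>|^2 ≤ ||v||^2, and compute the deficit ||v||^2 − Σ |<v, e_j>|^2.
Σ |<v, e_j>|^2 = 8/9; ||v||^2 = 8; deficit = 64/9

Write each e_j = u_j / sqrt(<u_j, u_j>) where u_j is the displayed integer vector. Then <v, e_j> = <v, u_j> / sqrt(<u_j, u_j>), so |<v, e_j>|^2 = <v, u_j>^2 / <u_j, u_j>.
Coefficients: <v, e_1> = -2/sqrt(9), <v, e_2> = 4/sqrt(36).
Square and sum: Σ |<v, e_j>|^2 = 8/9.
Compute ||v||^2 = v·v = 8.
Deficit = 8 − 8/9 = 64/9 ≥ 0, confirming Bessel's inequality. (The deficit equals ||v − Σ <v,e_j> e_j||^2, the squared distance from v to span{e_j}.)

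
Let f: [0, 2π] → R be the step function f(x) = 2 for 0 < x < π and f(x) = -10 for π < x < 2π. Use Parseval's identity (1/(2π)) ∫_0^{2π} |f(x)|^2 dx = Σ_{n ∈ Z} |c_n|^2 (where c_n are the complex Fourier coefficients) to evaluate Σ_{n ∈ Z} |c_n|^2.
Σ |c_n|^2 = 52

Parseval equates the L^2 energy of f (normalised by 1/(2π)) with the ℓ^2 sum of its Fourier coefficients: (1/(2π)) ∫_0^{2π} |f|^2 = Σ |c_n|^2.
Compute the left side: (1/(2π)) [∫_0^π 2^2 dx + ∫_π^{2π} (-10)^2 dx] = (1/(2π)) · (4π + 100π) = (4 + 100)/2 = 52.
So Σ_{n ∈ Z} |c_n|^2 = 52.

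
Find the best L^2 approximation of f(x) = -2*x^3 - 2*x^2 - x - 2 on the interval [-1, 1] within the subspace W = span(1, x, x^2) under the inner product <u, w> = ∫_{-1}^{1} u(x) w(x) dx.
g(x) = -2*x^2 - 11*x/5 - 2

The best approximation g ∈ W is the orthogonal projection of f onto W. Writing g = a_0 + a_1 x + a_2 x^2, the coefficients solve the normal equations G · a = b where
  G_{ij} = <φ_i, φ_j> and b_i = <f, φ_i>, with φ_0 = 1, φ_1 = x, φ_2 = x^2.
G =
  [2, 0, 2/3]
  [0, 2/3, 0]
  [2/3, 0, 2/5],
b = (-16/3, -22/15, -32/15).
Solving gives a_0 = -2, a_1 = -11/5, a_2 = -2, so
  g(x) = -2*x^2 - 11*x/5 - 2.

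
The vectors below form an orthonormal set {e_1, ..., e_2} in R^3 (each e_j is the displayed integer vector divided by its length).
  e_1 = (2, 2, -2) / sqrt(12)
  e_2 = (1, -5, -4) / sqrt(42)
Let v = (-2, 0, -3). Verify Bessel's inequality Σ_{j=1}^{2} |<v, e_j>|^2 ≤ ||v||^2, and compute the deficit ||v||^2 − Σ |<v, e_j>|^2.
Σ |<v, e_j>|^2 = 19/7; ||v||^2 = 13; deficit = 72/7

Write each e_j = u_j / sqrt(<u_j, u_j>) where u_j is the displayed integer vector. Then <v, e_j> = <v, u_j> / sqrt(<u_j, u_j>), so |<v, e_j>|^2 = <v, u_j>^2 / <u_j, u_j>.
Coefficients: <v, e_1> = 2/sqrt(12), <v, e_2> = 10/sqrt(42).
Square and sum: Σ |<v, e_j>|^2 = 19/7.
Compute ||v||^2 = v·v = 13.
Deficit = 13 − 19/7 = 72/7 ≥ 0, confirming Bessel's inequality. (The deficit equals ||v − Σ <v,e_j> e_j||^2, the squared distance from v to span{e_j}.)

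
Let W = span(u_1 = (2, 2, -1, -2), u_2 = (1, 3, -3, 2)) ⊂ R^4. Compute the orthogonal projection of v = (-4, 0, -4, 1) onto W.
proj_W(v) = (-122/125, 2/5, -154/125, 76/25)

Set up U = [u_1 | ... | u_2] ∈ R^(4×2). The projector onto W = col(U) is P = U (U^T U)^(-1) U^T.
Compute U^T U =
  [13, 7]
  [7, 23],
and U^T v = (-6, 10).
Solve U^T U · c = U^T v for the coefficients: c = (-104/125, 86/125). The projection is proj_W(v) = U c.
Check: (v - proj_W(v)) · u_1 = 0  (should be 0).
Check: (v - proj_W(v)) · u_2 = 0  (should be 0).
Result: proj_W(v) = (-122/125, 2/5, -154/125, 76/25).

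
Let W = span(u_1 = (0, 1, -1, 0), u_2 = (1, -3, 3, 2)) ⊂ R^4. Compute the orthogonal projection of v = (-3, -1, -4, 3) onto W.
proj_W(v) = (3/5, 3/2, -3/2, 6/5)

Set up U = [u_1 | ... | u_2] ∈ R^(4×2). The projector onto W = col(U) is P = U (U^T U)^(-1) U^T.
Compute U^T U =
  [2, -6]
  [-6, 23],
and U^T v = (3, -6).
Solve U^T U · c = U^T v for the coefficients: c = (33/10, 3/5). The projection is proj_W(v) = U c.
Check: (v - proj_W(v)) · u_1 = 0  (should be 0).
Check: (v - proj_W(v)) · u_2 = 0  (should be 0).
Result: proj_W(v) = (3/5, 3/2, -3/2, 6/5).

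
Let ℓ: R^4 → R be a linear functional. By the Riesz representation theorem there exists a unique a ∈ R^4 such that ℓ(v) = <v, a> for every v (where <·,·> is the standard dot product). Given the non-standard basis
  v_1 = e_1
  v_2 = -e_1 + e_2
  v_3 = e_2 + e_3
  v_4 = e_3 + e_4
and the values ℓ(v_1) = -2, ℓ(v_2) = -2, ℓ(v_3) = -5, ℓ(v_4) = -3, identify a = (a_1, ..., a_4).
a = (-2, -4, -1, -2)

Write a = (a_1, ..., a_4) in the standard basis. For each basis vector v_i, ℓ(v_i) = <v_i, a> is a linear equation in the a_j's. Collect the n equations into a matrix system V a = ℓ, where row i of V is v_i (expressed in the standard basis). Since V is invertible (lower-triangular with 1s on the diagonal, up to permutation), solve by back-substitution:
  V =
[[1, 0, 0, 0],
 [-1, 1, 0, 0],
 [0, 1, 1, 0],
 [0, 0, 1, 1]]
  V a = (-2, -2, -5, -3)
Solving gives a = (-2, -4, -1, -2).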